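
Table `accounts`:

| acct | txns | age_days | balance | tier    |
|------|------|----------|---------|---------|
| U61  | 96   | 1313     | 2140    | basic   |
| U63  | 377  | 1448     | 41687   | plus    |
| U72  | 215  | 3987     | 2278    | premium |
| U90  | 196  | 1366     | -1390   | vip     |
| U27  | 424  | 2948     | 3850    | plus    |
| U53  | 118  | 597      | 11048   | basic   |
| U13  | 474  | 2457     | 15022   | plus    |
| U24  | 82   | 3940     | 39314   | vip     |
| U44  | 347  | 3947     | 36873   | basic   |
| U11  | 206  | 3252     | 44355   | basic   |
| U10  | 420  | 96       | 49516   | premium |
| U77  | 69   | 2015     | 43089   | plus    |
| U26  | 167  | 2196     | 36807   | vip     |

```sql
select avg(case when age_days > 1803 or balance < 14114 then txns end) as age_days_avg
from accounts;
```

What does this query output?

217.6363636364

acct=U61: ✓ → 96
acct=U63: ✗
acct=U72: ✓ → 215
acct=U90: ✓ → 196
acct=U27: ✓ → 424
acct=U53: ✓ → 118
acct=U13: ✓ → 474
acct=U24: ✓ → 82
acct=U44: ✓ → 347
acct=U11: ✓ → 206
acct=U10: ✗
acct=U77: ✓ → 69
acct=U26: ✓ → 167
age_days_avg = (96 + 215 + 196 + 424 + 118 + 474 + 82 + 347 + 206 + 69 + 167) / 11 = 217.6363636364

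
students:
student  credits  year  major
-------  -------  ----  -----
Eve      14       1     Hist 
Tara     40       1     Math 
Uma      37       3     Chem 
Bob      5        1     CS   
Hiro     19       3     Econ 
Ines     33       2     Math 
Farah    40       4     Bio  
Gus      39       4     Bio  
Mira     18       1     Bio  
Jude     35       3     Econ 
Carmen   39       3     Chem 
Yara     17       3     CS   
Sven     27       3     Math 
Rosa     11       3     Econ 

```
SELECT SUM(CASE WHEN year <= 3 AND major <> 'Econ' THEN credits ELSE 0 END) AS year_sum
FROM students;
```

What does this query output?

230

student=Eve: ✓ → 14
student=Tara: ✓ → 40
student=Uma: ✓ → 37
student=Bob: ✓ → 5
student=Hiro: ✗
student=Ines: ✓ → 33
student=Farah: ✗
student=Gus: ✗
student=Mira: ✓ → 18
student=Jude: ✗
student=Carmen: ✓ → 39
student=Yara: ✓ → 17
student=Sven: ✓ → 27
student=Rosa: ✗
year_sum = 14 + 40 + 37 + 5 + 33 + 18 + 39 + 17 + 27 = 230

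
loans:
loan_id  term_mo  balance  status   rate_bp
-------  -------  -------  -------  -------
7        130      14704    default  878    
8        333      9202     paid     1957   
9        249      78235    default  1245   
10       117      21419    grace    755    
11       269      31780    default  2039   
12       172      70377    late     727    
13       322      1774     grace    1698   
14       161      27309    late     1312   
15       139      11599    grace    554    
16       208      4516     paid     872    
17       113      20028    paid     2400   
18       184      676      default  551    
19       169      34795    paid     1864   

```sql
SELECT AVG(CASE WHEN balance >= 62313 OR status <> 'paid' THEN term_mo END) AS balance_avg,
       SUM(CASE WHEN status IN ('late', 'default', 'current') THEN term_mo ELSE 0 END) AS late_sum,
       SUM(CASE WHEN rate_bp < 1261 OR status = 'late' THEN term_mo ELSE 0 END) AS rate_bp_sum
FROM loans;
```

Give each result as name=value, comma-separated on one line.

balance_avg=193.6666666667, late_sum=1165, rate_bp_sum=1360

[balance_avg: balance >= 62313 OR status <> 'paid']
loan_id=7: ✓ → 130
loan_id=8: ✗
loan_id=9: ✓ → 249
loan_id=10: ✓ → 117
loan_id=11: ✓ → 269
loan_id=12: ✓ → 172
loan_id=13: ✓ → 322
loan_id=14: ✓ → 161
loan_id=15: ✓ → 139
loan_id=16: ✗
loan_id=17: ✗
loan_id=18: ✓ → 184
loan_id=19: ✗
balance_avg = (130 + 249 + 117 + 269 + 172 + 322 + 161 + 139 + 184) / 9 = 193.6666666667
—
[late_sum: status IN ('late', 'default', 'current')]
loan_id=7: ✓ → 130
loan_id=8: ✗
loan_id=9: ✓ → 249
loan_id=10: ✗
loan_id=11: ✓ → 269
loan_id=12: ✓ → 172
loan_id=13: ✗
loan_id=14: ✓ → 161
loan_id=15: ✗
loan_id=16: ✗
loan_id=17: ✗
loan_id=18: ✓ → 184
loan_id=19: ✗
late_sum = 130 + 249 + 269 + 172 + 161 + 184 = 1165
—
[rate_bp_sum: rate_bp < 1261 OR status = 'late']
loan_id=7: ✓ → 130
loan_id=8: ✗
loan_id=9: ✓ → 249
loan_id=10: ✓ → 117
loan_id=11: ✗
loan_id=12: ✓ → 172
loan_id=13: ✗
loan_id=14: ✓ → 161
loan_id=15: ✓ → 139
loan_id=16: ✓ → 208
loan_id=17: ✗
loan_id=18: ✓ → 184
loan_id=19: ✗
rate_bp_sum = 130 + 249 + 117 + 172 + 161 + 139 + 208 + 184 = 1360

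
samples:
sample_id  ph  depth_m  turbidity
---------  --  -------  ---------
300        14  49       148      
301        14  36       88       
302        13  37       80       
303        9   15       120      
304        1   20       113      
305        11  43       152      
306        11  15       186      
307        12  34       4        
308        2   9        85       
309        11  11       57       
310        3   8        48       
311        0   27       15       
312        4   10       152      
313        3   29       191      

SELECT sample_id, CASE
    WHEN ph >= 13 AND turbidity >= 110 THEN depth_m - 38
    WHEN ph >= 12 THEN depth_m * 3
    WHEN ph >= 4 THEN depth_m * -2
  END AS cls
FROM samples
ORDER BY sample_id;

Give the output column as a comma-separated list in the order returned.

11, 108, 111, -30, NULL, -86, -30, 102, NULL, -22, NULL, NULL, -20, NULL

sample_id=300: ph >= 13 AND turbidity >= 110 → 11
sample_id=301: ph >= 12 → 108
sample_id=302: ph >= 12 → 111
sample_id=303: ph >= 4 → -30
sample_id=304: (no match → NULL) → NULL
sample_id=305: ph >= 4 → -86
sample_id=306: ph >= 4 → -30
sample_id=307: ph >= 12 → 102
sample_id=308: (no match → NULL) → NULL
sample_id=309: ph >= 4 → -22
sample_id=310: (no match → NULL) → NULL
sample_id=311: (no match → NULL) → NULL
sample_id=312: ph >= 4 → -20
sample_id=313: (no match → NULL) → NULL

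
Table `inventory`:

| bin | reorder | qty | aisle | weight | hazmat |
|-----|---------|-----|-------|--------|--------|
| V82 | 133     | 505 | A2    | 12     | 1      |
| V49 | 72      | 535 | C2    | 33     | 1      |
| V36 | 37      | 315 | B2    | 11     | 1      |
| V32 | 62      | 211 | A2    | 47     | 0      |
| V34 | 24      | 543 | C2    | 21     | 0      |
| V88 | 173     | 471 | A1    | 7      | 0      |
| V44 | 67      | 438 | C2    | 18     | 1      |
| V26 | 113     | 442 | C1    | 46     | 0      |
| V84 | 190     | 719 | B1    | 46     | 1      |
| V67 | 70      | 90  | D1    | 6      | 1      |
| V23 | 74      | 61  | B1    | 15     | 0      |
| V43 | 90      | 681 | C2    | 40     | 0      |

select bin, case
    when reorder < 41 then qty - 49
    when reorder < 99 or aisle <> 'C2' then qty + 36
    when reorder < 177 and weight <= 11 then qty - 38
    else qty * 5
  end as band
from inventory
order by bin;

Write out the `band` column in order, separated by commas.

97, 478, 247, 494, 266, 717, 474, 571, 126, 541, 755, 507

bin=V23: reorder < 99 or aisle <> 'C2' → 97
bin=V26: reorder < 99 or aisle <> 'C2' → 478
bin=V32: reorder < 99 or aisle <> 'C2' → 247
bin=V34: reorder < 41 → 494
bin=V36: reorder < 41 → 266
bin=V43: reorder < 99 or aisle <> 'C2' → 717
bin=V44: reorder < 99 or aisle <> 'C2' → 474
bin=V49: reorder < 99 or aisle <> 'C2' → 571
bin=V67: reorder < 99 or aisle <> 'C2' → 126
bin=V82: reorder < 99 or aisle <> 'C2' → 541
bin=V84: reorder < 99 or aisle <> 'C2' → 755
bin=V88: reorder < 99 or aisle <> 'C2' → 507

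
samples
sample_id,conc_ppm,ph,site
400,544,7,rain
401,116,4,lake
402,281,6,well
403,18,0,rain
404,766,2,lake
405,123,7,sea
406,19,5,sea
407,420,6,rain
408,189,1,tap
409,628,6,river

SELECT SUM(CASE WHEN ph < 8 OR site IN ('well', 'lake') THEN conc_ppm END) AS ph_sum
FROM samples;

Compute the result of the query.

sample_id=400: ✓ → 544
sample_id=401: ✓ → 116
sample_id=402: ✓ → 281
sample_id=403: ✓ → 18
sample_id=404: ✓ → 766
sample_id=405: ✓ → 123
sample_id=406: ✓ → 19
sample_id=407: ✓ → 420
sample_id=408: ✓ → 189
sample_id=409: ✓ → 628
ph_sum = 544 + 116 + 281 + 18 + 766 + 123 + 19 + 420 + 189 + 628 = 3104

3104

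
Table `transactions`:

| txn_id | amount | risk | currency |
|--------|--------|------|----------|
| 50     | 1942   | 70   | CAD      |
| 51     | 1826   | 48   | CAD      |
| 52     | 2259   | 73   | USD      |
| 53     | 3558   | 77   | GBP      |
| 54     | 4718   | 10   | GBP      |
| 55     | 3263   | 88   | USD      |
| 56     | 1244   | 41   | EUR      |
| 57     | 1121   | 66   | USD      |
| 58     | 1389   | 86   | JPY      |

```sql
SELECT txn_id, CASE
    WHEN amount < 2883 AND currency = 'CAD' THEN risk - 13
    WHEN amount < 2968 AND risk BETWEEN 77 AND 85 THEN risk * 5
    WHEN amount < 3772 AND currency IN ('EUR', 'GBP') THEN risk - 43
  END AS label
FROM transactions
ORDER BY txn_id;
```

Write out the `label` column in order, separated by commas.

57, 35, NULL, 34, NULL, NULL, -2, NULL, NULL

txn_id=50: amount < 2883 AND currency = 'CAD' → 57
txn_id=51: amount < 2883 AND currency = 'CAD' → 35
txn_id=52: (no match → NULL) → NULL
txn_id=53: amount < 3772 AND currency IN ('EUR', 'GBP') → 34
txn_id=54: (no match → NULL) → NULL
txn_id=55: (no match → NULL) → NULL
txn_id=56: amount < 3772 AND currency IN ('EUR', 'GBP') → -2
txn_id=57: (no match → NULL) → NULL
txn_id=58: (no match → NULL) → NULL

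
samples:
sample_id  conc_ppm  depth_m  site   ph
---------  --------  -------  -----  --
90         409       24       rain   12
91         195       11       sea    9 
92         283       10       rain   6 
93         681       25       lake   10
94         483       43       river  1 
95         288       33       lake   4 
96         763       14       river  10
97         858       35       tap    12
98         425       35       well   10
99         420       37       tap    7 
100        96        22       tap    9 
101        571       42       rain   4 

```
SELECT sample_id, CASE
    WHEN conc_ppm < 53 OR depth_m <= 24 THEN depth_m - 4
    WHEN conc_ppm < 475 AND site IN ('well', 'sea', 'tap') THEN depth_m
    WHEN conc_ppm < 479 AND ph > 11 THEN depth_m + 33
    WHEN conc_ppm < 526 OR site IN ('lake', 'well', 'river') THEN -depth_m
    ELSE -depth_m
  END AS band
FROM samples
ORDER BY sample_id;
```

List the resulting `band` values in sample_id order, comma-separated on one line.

sample_id=90: conc_ppm < 53 OR depth_m <= 24 → 20
sample_id=91: conc_ppm < 53 OR depth_m <= 24 → 7
sample_id=92: conc_ppm < 53 OR depth_m <= 24 → 6
sample_id=93: conc_ppm < 526 OR site IN ('lake', 'well', 'river') → -25
sample_id=94: conc_ppm < 526 OR site IN ('lake', 'well', 'river') → -43
sample_id=95: conc_ppm < 526 OR site IN ('lake', 'well', 'river') → -33
sample_id=96: conc_ppm < 53 OR depth_m <= 24 → 10
sample_id=97: ELSE → -35
sample_id=98: conc_ppm < 475 AND site IN ('well', 'sea', 'tap') → 35
sample_id=99: conc_ppm < 475 AND site IN ('well', 'sea', 'tap') → 37
sample_id=100: conc_ppm < 53 OR depth_m <= 24 → 18
sample_id=101: ELSE → -42

20, 7, 6, -25, -43, -33, 10, -35, 35, 37, 18, -42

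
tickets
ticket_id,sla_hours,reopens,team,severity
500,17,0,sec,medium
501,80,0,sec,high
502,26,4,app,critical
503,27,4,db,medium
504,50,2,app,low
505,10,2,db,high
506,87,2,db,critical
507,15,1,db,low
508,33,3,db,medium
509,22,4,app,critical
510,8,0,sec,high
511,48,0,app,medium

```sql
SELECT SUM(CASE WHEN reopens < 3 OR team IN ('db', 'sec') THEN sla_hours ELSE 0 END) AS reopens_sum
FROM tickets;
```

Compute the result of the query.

ticket_id=500: ✓ → 17
ticket_id=501: ✓ → 80
ticket_id=502: ✗
ticket_id=503: ✓ → 27
ticket_id=504: ✓ → 50
ticket_id=505: ✓ → 10
ticket_id=506: ✓ → 87
ticket_id=507: ✓ → 15
ticket_id=508: ✓ → 33
ticket_id=509: ✗
ticket_id=510: ✓ → 8
ticket_id=511: ✓ → 48
reopens_sum = 17 + 80 + 27 + 50 + 10 + 87 + 15 + 33 + 8 + 48 = 375

375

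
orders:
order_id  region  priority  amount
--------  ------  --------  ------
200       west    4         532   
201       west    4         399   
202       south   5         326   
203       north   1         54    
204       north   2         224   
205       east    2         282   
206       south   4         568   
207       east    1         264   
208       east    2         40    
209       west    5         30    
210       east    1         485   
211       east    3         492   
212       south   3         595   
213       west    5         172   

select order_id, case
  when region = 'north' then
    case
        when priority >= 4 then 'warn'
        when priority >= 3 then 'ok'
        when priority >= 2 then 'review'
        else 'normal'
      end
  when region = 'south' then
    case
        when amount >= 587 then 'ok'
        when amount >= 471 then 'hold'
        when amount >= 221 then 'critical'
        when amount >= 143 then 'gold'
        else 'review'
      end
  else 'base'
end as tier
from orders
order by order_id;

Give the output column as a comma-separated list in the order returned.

base, base, critical, normal, review, base, hold, base, base, base, base, base, ok, base

order_id=200: region='west' → outer ELSE → base
order_id=201: region='west' → outer ELSE → base
order_id=202: region='south' → inner[amount >= 221] → critical
order_id=203: region='north' → inner[ELSE] → normal
order_id=204: region='north' → inner[priority >= 2] → review
order_id=205: region='east' → outer ELSE → base
order_id=206: region='south' → inner[amount >= 471] → hold
order_id=207: region='east' → outer ELSE → base
order_id=208: region='east' → outer ELSE → base
order_id=209: region='west' → outer ELSE → base
order_id=210: region='east' → outer ELSE → base
order_id=211: region='east' → outer ELSE → base
order_id=212: region='south' → inner[amount >= 587] → ok
order_id=213: region='west' → outer ELSE → base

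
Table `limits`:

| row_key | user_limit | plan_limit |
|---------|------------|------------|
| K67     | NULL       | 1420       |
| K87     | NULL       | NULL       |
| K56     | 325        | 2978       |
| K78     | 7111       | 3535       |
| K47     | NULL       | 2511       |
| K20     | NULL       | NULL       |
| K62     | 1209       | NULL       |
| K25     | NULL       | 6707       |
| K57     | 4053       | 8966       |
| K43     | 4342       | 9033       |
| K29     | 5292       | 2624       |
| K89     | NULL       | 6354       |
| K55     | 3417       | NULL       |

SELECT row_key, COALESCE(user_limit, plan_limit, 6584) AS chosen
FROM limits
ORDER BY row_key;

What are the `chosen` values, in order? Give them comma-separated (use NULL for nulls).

row_key=K20: user_limit=NULL, plan_limit=NULL, → literal 6584 → 6584
row_key=K25: user_limit=NULL, plan_limit=6707 → 6707
row_key=K29: user_limit=5292 → 5292
row_key=K43: user_limit=4342 → 4342
row_key=K47: user_limit=NULL, plan_limit=2511 → 2511
row_key=K55: user_limit=3417 → 3417
row_key=K56: user_limit=325 → 325
row_key=K57: user_limit=4053 → 4053
row_key=K62: user_limit=1209 → 1209
row_key=K67: user_limit=NULL, plan_limit=1420 → 1420
row_key=K78: user_limit=7111 → 7111
row_key=K87: user_limit=NULL, plan_limit=NULL, → literal 6584 → 6584
row_key=K89: user_limit=NULL, plan_limit=6354 → 6354

6584, 6707, 5292, 4342, 2511, 3417, 325, 4053, 1209, 1420, 7111, 6584, 6354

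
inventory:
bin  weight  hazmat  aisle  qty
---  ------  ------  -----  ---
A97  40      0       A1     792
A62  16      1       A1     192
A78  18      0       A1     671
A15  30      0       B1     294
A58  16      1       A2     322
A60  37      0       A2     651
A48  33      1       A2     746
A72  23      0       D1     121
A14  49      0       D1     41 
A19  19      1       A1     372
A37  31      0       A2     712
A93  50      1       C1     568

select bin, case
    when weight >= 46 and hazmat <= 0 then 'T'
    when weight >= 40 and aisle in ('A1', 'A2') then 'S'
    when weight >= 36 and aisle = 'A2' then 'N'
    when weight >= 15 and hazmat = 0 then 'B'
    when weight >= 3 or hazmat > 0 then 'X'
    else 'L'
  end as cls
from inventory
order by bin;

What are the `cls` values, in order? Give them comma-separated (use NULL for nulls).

bin=A14: weight >= 46 and hazmat <= 0 → T
bin=A15: weight >= 15 and hazmat = 0 → B
bin=A19: weight >= 3 or hazmat > 0 → X
bin=A37: weight >= 15 and hazmat = 0 → B
bin=A48: weight >= 3 or hazmat > 0 → X
bin=A58: weight >= 3 or hazmat > 0 → X
bin=A60: weight >= 36 and aisle = 'A2' → N
bin=A62: weight >= 3 or hazmat > 0 → X
bin=A72: weight >= 15 and hazmat = 0 → B
bin=A78: weight >= 15 and hazmat = 0 → B
bin=A93: weight >= 3 or hazmat > 0 → X
bin=A97: weight >= 40 and aisle in ('A1', 'A2') → S

T, B, X, B, X, X, N, X, B, B, X, S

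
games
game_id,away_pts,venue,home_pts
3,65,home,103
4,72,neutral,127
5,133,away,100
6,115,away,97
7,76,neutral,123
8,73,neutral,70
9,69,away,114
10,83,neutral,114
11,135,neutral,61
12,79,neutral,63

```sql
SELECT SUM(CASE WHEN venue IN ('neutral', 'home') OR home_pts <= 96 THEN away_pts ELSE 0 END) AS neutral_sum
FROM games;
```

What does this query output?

583

game_id=3: ✓ → 65
game_id=4: ✓ → 72
game_id=5: ✗
game_id=6: ✗
game_id=7: ✓ → 76
game_id=8: ✓ → 73
game_id=9: ✗
game_id=10: ✓ → 83
game_id=11: ✓ → 135
game_id=12: ✓ → 79
neutral_sum = 65 + 72 + 76 + 73 + 83 + 135 + 79 = 583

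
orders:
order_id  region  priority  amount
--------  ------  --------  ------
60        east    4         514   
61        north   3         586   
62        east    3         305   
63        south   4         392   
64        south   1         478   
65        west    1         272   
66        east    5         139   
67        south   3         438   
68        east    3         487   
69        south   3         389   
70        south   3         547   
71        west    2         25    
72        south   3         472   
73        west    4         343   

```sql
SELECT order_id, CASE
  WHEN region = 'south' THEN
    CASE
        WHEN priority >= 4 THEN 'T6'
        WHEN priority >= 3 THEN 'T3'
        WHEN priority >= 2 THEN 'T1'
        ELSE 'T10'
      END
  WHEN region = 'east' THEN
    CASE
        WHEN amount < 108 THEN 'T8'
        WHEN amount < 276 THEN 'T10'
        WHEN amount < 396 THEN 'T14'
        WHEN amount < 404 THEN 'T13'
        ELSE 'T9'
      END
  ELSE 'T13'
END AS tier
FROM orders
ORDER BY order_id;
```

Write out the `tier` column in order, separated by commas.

T9, T13, T14, T6, T10, T13, T10, T3, T9, T3, T3, T13, T3, T13

order_id=60: region='east' → inner[ELSE] → T9
order_id=61: region='north' → outer ELSE → T13
order_id=62: region='east' → inner[amount < 396] → T14
order_id=63: region='south' → inner[priority >= 4] → T6
order_id=64: region='south' → inner[ELSE] → T10
order_id=65: region='west' → outer ELSE → T13
order_id=66: region='east' → inner[amount < 276] → T10
order_id=67: region='south' → inner[priority >= 3] → T3
order_id=68: region='east' → inner[ELSE] → T9
order_id=69: region='south' → inner[priority >= 3] → T3
order_id=70: region='south' → inner[priority >= 3] → T3
order_id=71: region='west' → outer ELSE → T13
order_id=72: region='south' → inner[priority >= 3] → T3
order_id=73: region='west' → outer ELSE → T13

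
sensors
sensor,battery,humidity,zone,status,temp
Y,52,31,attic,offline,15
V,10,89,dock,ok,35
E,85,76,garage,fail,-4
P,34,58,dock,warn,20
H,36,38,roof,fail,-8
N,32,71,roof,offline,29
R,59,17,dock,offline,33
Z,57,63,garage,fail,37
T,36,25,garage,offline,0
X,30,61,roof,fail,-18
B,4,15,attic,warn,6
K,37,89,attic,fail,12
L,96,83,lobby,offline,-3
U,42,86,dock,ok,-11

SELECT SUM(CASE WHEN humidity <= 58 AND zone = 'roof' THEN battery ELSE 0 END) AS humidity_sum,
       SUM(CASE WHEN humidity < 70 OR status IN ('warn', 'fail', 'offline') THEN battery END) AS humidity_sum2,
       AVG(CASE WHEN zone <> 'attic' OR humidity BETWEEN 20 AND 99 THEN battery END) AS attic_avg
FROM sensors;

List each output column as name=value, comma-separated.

humidity_sum=36, humidity_sum2=558, attic_avg=46.6153846154

[humidity_sum: humidity <= 58 AND zone = 'roof']
sensor=Y: ✗
sensor=V: ✗
sensor=E: ✗
sensor=P: ✗
sensor=H: ✓ → 36
sensor=N: ✗
sensor=R: ✗
sensor=Z: ✗
sensor=T: ✗
sensor=X: ✗
sensor=B: ✗
sensor=K: ✗
sensor=L: ✗
sensor=U: ✗
humidity_sum = 36
—
[humidity_sum2: humidity < 70 OR status IN ('warn', 'fail', 'offline')]
sensor=Y: ✓ → 52
sensor=V: ✗
sensor=E: ✓ → 85
sensor=P: ✓ → 34
sensor=H: ✓ → 36
sensor=N: ✓ → 32
sensor=R: ✓ → 59
sensor=Z: ✓ → 57
sensor=T: ✓ → 36
sensor=X: ✓ → 30
sensor=B: ✓ → 4
sensor=K: ✓ → 37
sensor=L: ✓ → 96
sensor=U: ✗
humidity_sum2 = 52 + 85 + 34 + 36 + 32 + 59 + 57 + 36 + 30 + 4 + 37 + 96 = 558
—
[attic_avg: zone <> 'attic' OR humidity BETWEEN 20 AND 99]
sensor=Y: ✓ → 52
sensor=V: ✓ → 10
sensor=E: ✓ → 85
sensor=P: ✓ → 34
sensor=H: ✓ → 36
sensor=N: ✓ → 32
sensor=R: ✓ → 59
sensor=Z: ✓ → 57
sensor=T: ✓ → 36
sensor=X: ✓ → 30
sensor=B: ✗
sensor=K: ✓ → 37
sensor=L: ✓ → 96
sensor=U: ✓ → 42
attic_avg = (52 + 10 + 85 + 34 + 36 + 32 + 59 + 57 + 36 + 30 + 37 + 96 + 42) / 13 = 46.6153846154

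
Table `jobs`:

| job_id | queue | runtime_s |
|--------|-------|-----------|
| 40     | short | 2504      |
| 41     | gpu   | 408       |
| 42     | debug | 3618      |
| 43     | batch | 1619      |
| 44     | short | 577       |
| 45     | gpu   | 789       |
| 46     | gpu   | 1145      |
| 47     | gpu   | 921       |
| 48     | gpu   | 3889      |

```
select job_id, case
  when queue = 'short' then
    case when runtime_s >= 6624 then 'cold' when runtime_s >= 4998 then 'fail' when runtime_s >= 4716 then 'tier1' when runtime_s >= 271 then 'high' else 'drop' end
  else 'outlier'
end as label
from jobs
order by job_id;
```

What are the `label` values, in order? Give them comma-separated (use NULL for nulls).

high, outlier, outlier, outlier, high, outlier, outlier, outlier, outlier

job_id=40: queue='short' → inner[runtime_s >= 271] → high
job_id=41: queue='gpu' → outer ELSE → outlier
job_id=42: queue='debug' → outer ELSE → outlier
job_id=43: queue='batch' → outer ELSE → outlier
job_id=44: queue='short' → inner[runtime_s >= 271] → high
job_id=45: queue='gpu' → outer ELSE → outlier
job_id=46: queue='gpu' → outer ELSE → outlier
job_id=47: queue='gpu' → outer ELSE → outlier
job_id=48: queue='gpu' → outer ELSE → outlier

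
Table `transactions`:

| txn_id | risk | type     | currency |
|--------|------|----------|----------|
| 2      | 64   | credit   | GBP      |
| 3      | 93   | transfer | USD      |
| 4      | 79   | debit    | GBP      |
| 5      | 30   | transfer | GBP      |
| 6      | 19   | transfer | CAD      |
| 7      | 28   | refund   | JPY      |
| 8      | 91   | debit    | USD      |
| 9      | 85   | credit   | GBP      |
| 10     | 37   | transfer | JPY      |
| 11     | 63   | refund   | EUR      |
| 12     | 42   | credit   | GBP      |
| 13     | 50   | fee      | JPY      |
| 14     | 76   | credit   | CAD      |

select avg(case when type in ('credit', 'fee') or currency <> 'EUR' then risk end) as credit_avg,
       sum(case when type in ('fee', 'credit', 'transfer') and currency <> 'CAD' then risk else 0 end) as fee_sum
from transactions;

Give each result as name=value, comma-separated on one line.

[credit_avg: type in ('credit', 'fee') or currency <> 'EUR']
txn_id=2: ✓ → 64
txn_id=3: ✓ → 93
txn_id=4: ✓ → 79
txn_id=5: ✓ → 30
txn_id=6: ✓ → 19
txn_id=7: ✓ → 28
txn_id=8: ✓ → 91
txn_id=9: ✓ → 85
txn_id=10: ✓ → 37
txn_id=11: ✗
txn_id=12: ✓ → 42
txn_id=13: ✓ → 50
txn_id=14: ✓ → 76
credit_avg = (64 + 93 + 79 + 30 + 19 + 28 + 91 + 85 + 37 + 42 + 50 + 76) / 12 = 57.8333333333
—
[fee_sum: type in ('fee', 'credit', 'transfer') and currency <> 'CAD']
txn_id=2: ✓ → 64
txn_id=3: ✓ → 93
txn_id=4: ✗
txn_id=5: ✓ → 30
txn_id=6: ✗
txn_id=7: ✗
txn_id=8: ✗
txn_id=9: ✓ → 85
txn_id=10: ✓ → 37
txn_id=11: ✗
txn_id=12: ✓ → 42
txn_id=13: ✓ → 50
txn_id=14: ✗
fee_sum = 64 + 93 + 30 + 85 + 37 + 42 + 50 = 401

credit_avg=57.8333333333, fee_sum=401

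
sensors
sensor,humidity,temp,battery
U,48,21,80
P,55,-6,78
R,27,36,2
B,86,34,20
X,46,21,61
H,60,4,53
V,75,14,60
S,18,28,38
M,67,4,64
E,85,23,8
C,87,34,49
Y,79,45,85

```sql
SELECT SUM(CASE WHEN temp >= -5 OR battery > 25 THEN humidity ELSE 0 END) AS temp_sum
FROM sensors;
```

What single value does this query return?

733

sensor=U: ✓ → 48
sensor=P: ✓ → 55
sensor=R: ✓ → 27
sensor=B: ✓ → 86
sensor=X: ✓ → 46
sensor=H: ✓ → 60
sensor=V: ✓ → 75
sensor=S: ✓ → 18
sensor=M: ✓ → 67
sensor=E: ✓ → 85
sensor=C: ✓ → 87
sensor=Y: ✓ → 79
temp_sum = 48 + 55 + 27 + 86 + 46 + 60 + 75 + 18 + 67 + 85 + 87 + 79 = 733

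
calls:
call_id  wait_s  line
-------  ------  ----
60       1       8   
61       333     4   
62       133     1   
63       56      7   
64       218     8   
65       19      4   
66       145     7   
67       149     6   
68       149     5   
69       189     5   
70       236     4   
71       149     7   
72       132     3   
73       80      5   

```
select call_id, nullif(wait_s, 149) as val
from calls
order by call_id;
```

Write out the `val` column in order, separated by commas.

1, 333, 133, 56, 218, 19, 145, NULL, NULL, 189, 236, NULL, 132, 80

call_id=60: wait_s=1 vs 149: differ → 1
call_id=61: wait_s=333 vs 149: differ → 333
call_id=62: wait_s=133 vs 149: differ → 133
call_id=63: wait_s=56 vs 149: differ → 56
call_id=64: wait_s=218 vs 149: differ → 218
call_id=65: wait_s=19 vs 149: differ → 19
call_id=66: wait_s=145 vs 149: differ → 145
call_id=67: wait_s=149 vs 149: equal → NULL
call_id=68: wait_s=149 vs 149: equal → NULL
call_id=69: wait_s=189 vs 149: differ → 189
call_id=70: wait_s=236 vs 149: differ → 236
call_id=71: wait_s=149 vs 149: equal → NULL
call_id=72: wait_s=132 vs 149: differ → 132
call_id=73: wait_s=80 vs 149: differ → 80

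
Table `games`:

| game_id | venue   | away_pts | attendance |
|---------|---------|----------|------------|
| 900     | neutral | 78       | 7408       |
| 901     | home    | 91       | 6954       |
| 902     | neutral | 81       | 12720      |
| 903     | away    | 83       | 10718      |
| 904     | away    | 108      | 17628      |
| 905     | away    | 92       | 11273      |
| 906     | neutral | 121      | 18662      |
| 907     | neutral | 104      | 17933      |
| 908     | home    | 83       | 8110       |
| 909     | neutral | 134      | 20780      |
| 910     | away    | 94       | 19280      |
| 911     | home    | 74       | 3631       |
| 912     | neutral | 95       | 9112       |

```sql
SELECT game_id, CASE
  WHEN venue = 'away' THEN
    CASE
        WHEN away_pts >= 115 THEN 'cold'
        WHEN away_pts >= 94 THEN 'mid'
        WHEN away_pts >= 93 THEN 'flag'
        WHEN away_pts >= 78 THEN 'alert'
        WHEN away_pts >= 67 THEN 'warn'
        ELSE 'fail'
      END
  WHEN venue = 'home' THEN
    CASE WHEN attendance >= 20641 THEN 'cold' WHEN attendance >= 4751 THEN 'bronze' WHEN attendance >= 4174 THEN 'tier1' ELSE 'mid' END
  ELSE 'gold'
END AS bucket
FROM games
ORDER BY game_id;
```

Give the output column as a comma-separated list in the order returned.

game_id=900: venue='neutral' → outer ELSE → gold
game_id=901: venue='home' → inner[attendance >= 4751] → bronze
game_id=902: venue='neutral' → outer ELSE → gold
game_id=903: venue='away' → inner[away_pts >= 78] → alert
game_id=904: venue='away' → inner[away_pts >= 94] → mid
game_id=905: venue='away' → inner[away_pts >= 78] → alert
game_id=906: venue='neutral' → outer ELSE → gold
game_id=907: venue='neutral' → outer ELSE → gold
game_id=908: venue='home' → inner[attendance >= 4751] → bronze
game_id=909: venue='neutral' → outer ELSE → gold
game_id=910: venue='away' → inner[away_pts >= 94] → mid
game_id=911: venue='home' → inner[ELSE] → mid
game_id=912: venue='neutral' → outer ELSE → gold

gold, bronze, gold, alert, mid, alert, gold, gold, bronze, gold, mid, mid, gold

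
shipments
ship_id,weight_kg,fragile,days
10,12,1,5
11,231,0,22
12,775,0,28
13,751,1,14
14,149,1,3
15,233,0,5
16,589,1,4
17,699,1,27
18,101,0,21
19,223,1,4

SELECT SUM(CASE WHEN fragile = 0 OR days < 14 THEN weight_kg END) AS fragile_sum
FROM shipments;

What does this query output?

ship_id=10: ✓ → 12
ship_id=11: ✓ → 231
ship_id=12: ✓ → 775
ship_id=13: ✗
ship_id=14: ✓ → 149
ship_id=15: ✓ → 233
ship_id=16: ✓ → 589
ship_id=17: ✗
ship_id=18: ✓ → 101
ship_id=19: ✓ → 223
fragile_sum = 12 + 231 + 775 + 149 + 233 + 589 + 101 + 223 = 2313

2313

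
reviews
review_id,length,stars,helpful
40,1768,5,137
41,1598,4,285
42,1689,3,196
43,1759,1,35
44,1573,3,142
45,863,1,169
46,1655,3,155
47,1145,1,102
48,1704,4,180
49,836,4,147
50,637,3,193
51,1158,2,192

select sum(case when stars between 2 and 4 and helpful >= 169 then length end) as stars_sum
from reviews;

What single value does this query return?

review_id=40: ✗
review_id=41: ✓ → 1598
review_id=42: ✓ → 1689
review_id=43: ✗
review_id=44: ✗
review_id=45: ✗
review_id=46: ✗
review_id=47: ✗
review_id=48: ✓ → 1704
review_id=49: ✗
review_id=50: ✓ → 637
review_id=51: ✓ → 1158
stars_sum = 1598 + 1689 + 1704 + 637 + 1158 = 6786

6786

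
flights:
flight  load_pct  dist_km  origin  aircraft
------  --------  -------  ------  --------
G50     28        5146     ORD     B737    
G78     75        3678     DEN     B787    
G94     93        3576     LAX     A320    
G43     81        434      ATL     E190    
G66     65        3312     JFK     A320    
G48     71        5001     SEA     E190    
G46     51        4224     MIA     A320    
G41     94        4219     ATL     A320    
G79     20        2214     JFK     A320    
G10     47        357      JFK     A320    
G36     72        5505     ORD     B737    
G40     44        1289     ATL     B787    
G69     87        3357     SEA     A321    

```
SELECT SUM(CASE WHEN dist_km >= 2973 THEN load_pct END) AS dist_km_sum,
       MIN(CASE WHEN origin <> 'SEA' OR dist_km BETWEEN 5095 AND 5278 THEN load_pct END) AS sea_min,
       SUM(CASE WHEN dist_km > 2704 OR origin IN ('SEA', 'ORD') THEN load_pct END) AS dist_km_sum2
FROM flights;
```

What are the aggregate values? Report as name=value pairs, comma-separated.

dist_km_sum=636, sea_min=20, dist_km_sum2=636

[dist_km_sum: dist_km >= 2973]
flight=G50: ✓ → 28
flight=G78: ✓ → 75
flight=G94: ✓ → 93
flight=G43: ✗
flight=G66: ✓ → 65
flight=G48: ✓ → 71
flight=G46: ✓ → 51
flight=G41: ✓ → 94
flight=G79: ✗
flight=G10: ✗
flight=G36: ✓ → 72
flight=G40: ✗
flight=G69: ✓ → 87
dist_km_sum = 28 + 75 + 93 + 65 + 71 + 51 + 94 + 72 + 87 = 636
—
[sea_min: origin <> 'SEA' OR dist_km BETWEEN 5095 AND 5278]
flight=G50: ✓ → 28
flight=G78: ✓ → 75
flight=G94: ✓ → 93
flight=G43: ✓ → 81
flight=G66: ✓ → 65
flight=G48: ✗
flight=G46: ✓ → 51
flight=G41: ✓ → 94
flight=G79: ✓ → 20
flight=G10: ✓ → 47
flight=G36: ✓ → 72
flight=G40: ✓ → 44
flight=G69: ✗
sea_min = MIN(28, 75, 93, 81, 65, 51, 94, 20, 47, 72, 44) = 20
—
[dist_km_sum2: dist_km > 2704 OR origin IN ('SEA', 'ORD')]
flight=G50: ✓ → 28
flight=G78: ✓ → 75
flight=G94: ✓ → 93
flight=G43: ✗
flight=G66: ✓ → 65
flight=G48: ✓ → 71
flight=G46: ✓ → 51
flight=G41: ✓ → 94
flight=G79: ✗
flight=G10: ✗
flight=G36: ✓ → 72
flight=G40: ✗
flight=G69: ✓ → 87
dist_km_sum2 = 28 + 75 + 93 + 65 + 71 + 51 + 94 + 72 + 87 = 636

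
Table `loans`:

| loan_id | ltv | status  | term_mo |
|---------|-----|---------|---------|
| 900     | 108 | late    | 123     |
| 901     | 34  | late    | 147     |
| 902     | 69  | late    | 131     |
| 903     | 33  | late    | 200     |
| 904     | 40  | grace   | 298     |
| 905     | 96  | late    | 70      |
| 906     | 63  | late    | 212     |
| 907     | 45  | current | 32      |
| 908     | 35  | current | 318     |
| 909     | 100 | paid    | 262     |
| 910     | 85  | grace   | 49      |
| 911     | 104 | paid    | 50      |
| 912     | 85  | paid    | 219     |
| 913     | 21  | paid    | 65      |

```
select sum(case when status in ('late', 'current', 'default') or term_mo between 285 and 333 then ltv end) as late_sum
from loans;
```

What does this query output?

loan_id=900: ✓ → 108
loan_id=901: ✓ → 34
loan_id=902: ✓ → 69
loan_id=903: ✓ → 33
loan_id=904: ✓ → 40
loan_id=905: ✓ → 96
loan_id=906: ✓ → 63
loan_id=907: ✓ → 45
loan_id=908: ✓ → 35
loan_id=909: ✗
loan_id=910: ✗
loan_id=911: ✗
loan_id=912: ✗
loan_id=913: ✗
late_sum = 108 + 34 + 69 + 33 + 40 + 96 + 63 + 45 + 35 = 523

523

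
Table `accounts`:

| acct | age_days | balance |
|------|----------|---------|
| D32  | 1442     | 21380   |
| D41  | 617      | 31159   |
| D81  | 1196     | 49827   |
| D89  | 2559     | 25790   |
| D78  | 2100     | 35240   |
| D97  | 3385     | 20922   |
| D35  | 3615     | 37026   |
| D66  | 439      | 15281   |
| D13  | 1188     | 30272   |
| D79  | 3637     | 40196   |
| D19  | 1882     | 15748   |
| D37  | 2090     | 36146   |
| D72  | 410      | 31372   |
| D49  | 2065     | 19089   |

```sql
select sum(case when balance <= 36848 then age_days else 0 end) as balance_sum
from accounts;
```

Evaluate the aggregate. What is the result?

18177

acct=D32: ✓ → 1442
acct=D41: ✓ → 617
acct=D81: ✗
acct=D89: ✓ → 2559
acct=D78: ✓ → 2100
acct=D97: ✓ → 3385
acct=D35: ✗
acct=D66: ✓ → 439
acct=D13: ✓ → 1188
acct=D79: ✗
acct=D19: ✓ → 1882
acct=D37: ✓ → 2090
acct=D72: ✓ → 410
acct=D49: ✓ → 2065
balance_sum = 1442 + 617 + 2559 + 2100 + 3385 + 439 + 1188 + 1882 + 2090 + 410 + 2065 = 18177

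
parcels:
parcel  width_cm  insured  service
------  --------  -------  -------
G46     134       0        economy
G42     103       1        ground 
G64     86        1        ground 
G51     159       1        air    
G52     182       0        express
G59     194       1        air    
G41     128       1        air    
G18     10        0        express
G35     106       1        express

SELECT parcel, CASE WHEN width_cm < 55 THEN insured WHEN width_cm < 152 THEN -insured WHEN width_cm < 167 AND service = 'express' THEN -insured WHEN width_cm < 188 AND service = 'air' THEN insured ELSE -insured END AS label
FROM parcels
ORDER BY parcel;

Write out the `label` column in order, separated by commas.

0, -1, -1, -1, 0, 1, 0, -1, -1

parcel=G18: width_cm < 55 → 0
parcel=G35: width_cm < 152 → -1
parcel=G41: width_cm < 152 → -1
parcel=G42: width_cm < 152 → -1
parcel=G46: width_cm < 152 → 0
parcel=G51: width_cm < 188 AND service = 'air' → 1
parcel=G52: ELSE → 0
parcel=G59: ELSE → -1
parcel=G64: width_cm < 152 → -1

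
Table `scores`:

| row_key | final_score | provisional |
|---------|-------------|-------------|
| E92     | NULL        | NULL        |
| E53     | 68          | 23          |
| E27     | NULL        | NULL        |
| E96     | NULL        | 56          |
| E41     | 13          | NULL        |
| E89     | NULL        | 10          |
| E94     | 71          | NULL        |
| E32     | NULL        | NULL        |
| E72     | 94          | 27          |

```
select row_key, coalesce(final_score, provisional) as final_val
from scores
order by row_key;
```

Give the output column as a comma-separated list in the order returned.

row_key=E27: final_score=NULL, provisional=NULL (all NULL) → NULL
row_key=E32: final_score=NULL, provisional=NULL (all NULL) → NULL
row_key=E41: final_score=13 → 13
row_key=E53: final_score=68 → 68
row_key=E72: final_score=94 → 94
row_key=E89: final_score=NULL, provisional=10 → 10
row_key=E92: final_score=NULL, provisional=NULL (all NULL) → NULL
row_key=E94: final_score=71 → 71
row_key=E96: final_score=NULL, provisional=56 → 56

NULL, NULL, 13, 68, 94, 10, NULL, 71, 56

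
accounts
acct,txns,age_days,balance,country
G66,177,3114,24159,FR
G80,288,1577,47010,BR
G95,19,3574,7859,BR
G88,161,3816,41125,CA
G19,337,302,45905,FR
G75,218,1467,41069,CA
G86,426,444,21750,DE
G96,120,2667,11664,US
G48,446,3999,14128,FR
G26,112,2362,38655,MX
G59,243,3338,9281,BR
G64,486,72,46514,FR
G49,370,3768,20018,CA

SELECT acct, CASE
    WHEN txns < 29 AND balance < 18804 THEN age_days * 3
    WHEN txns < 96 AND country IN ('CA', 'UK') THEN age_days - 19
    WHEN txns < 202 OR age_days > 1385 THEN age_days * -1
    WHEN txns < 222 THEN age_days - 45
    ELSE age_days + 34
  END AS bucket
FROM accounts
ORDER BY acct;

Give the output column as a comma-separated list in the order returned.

336, -2362, -3999, -3768, -3338, 106, -3114, -1467, -1577, 478, -3816, 10722, -2667

acct=G19: ELSE → 336
acct=G26: txns < 202 OR age_days > 1385 → -2362
acct=G48: txns < 202 OR age_days > 1385 → -3999
acct=G49: txns < 202 OR age_days > 1385 → -3768
acct=G59: txns < 202 OR age_days > 1385 → -3338
acct=G64: ELSE → 106
acct=G66: txns < 202 OR age_days > 1385 → -3114
acct=G75: txns < 202 OR age_days > 1385 → -1467
acct=G80: txns < 202 OR age_days > 1385 → -1577
acct=G86: ELSE → 478
acct=G88: txns < 202 OR age_days > 1385 → -3816
acct=G95: txns < 29 AND balance < 18804 → 10722
acct=G96: txns < 202 OR age_days > 1385 → -2667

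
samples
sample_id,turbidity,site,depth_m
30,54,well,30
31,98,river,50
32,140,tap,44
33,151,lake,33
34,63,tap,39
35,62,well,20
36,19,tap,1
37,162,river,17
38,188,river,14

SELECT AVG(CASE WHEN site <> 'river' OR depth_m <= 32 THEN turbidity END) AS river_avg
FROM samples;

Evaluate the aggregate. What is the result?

104.875

sample_id=30: ✓ → 54
sample_id=31: ✗
sample_id=32: ✓ → 140
sample_id=33: ✓ → 151
sample_id=34: ✓ → 63
sample_id=35: ✓ → 62
sample_id=36: ✓ → 19
sample_id=37: ✓ → 162
sample_id=38: ✓ → 188
river_avg = (54 + 140 + 151 + 63 + 62 + 19 + 162 + 188) / 8 = 104.875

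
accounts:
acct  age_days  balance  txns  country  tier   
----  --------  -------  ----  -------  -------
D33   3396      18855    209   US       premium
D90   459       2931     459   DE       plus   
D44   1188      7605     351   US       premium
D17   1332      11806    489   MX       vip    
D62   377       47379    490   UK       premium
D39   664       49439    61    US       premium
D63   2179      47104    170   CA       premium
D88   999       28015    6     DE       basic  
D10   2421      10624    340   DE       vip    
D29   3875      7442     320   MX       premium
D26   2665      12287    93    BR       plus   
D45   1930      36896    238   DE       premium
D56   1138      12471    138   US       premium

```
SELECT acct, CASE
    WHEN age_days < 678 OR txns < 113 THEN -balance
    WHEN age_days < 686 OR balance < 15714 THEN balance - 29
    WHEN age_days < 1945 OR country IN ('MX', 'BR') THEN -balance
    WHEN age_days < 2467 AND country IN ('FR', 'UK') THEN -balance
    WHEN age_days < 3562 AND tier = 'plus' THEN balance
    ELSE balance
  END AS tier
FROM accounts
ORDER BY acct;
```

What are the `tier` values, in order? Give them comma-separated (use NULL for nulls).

10595, 11777, -12287, 7413, 18855, -49439, 7576, -36896, 12442, -47379, 47104, -28015, -2931

acct=D10: age_days < 686 OR balance < 15714 → 10595
acct=D17: age_days < 686 OR balance < 15714 → 11777
acct=D26: age_days < 678 OR txns < 113 → -12287
acct=D29: age_days < 686 OR balance < 15714 → 7413
acct=D33: ELSE → 18855
acct=D39: age_days < 678 OR txns < 113 → -49439
acct=D44: age_days < 686 OR balance < 15714 → 7576
acct=D45: age_days < 1945 OR country IN ('MX', 'BR') → -36896
acct=D56: age_days < 686 OR balance < 15714 → 12442
acct=D62: age_days < 678 OR txns < 113 → -47379
acct=D63: ELSE → 47104
acct=D88: age_days < 678 OR txns < 113 → -28015
acct=D90: age_days < 678 OR txns < 113 → -2931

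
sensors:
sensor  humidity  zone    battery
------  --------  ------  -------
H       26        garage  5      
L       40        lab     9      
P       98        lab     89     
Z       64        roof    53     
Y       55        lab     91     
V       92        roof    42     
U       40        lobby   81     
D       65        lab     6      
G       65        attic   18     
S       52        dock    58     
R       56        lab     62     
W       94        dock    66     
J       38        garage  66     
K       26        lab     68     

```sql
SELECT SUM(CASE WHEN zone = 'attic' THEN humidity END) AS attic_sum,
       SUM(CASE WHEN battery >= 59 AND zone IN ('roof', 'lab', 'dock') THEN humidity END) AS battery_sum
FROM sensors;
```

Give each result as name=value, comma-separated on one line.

[attic_sum: zone = 'attic']
sensor=H: ✗
sensor=L: ✗
sensor=P: ✗
sensor=Z: ✗
sensor=Y: ✗
sensor=V: ✗
sensor=U: ✗
sensor=D: ✗
sensor=G: ✓ → 65
sensor=S: ✗
sensor=R: ✗
sensor=W: ✗
sensor=J: ✗
sensor=K: ✗
attic_sum = 65
—
[battery_sum: battery >= 59 AND zone IN ('roof', 'lab', 'dock')]
sensor=H: ✗
sensor=L: ✗
sensor=P: ✓ → 98
sensor=Z: ✗
sensor=Y: ✓ → 55
sensor=V: ✗
sensor=U: ✗
sensor=D: ✗
sensor=G: ✗
sensor=S: ✗
sensor=R: ✓ → 56
sensor=W: ✓ → 94
sensor=J: ✗
sensor=K: ✓ → 26
battery_sum = 98 + 55 + 56 + 94 + 26 = 329

attic_sum=65, battery_sum=329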